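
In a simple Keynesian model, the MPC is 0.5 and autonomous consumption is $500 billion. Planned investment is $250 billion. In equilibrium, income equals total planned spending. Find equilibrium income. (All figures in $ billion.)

Y = 1500

Y = C + I = 500 + 0.5Y + 250
Y − 0.5Y = 750
0.5Y = 750, so Y = 750/0.5 = 1500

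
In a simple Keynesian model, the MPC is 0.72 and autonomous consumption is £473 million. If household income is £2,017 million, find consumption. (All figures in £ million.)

C = 1925.24

C = 473 + 0.72(2017) = 473 + 1452.24 = 1925.24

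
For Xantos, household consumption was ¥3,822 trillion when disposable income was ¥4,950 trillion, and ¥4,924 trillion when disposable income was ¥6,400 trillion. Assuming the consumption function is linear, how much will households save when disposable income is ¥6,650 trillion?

S = 1536

MPC = (4924 − 3822)/(6400 − 4950) = 1102/1450 = 0.76
a = 3822 − 0.76(4950) = 3822 − 3762 = 60
C = 60 + 0.76(6650) = 5114
S = 6650 − 5114 = 1536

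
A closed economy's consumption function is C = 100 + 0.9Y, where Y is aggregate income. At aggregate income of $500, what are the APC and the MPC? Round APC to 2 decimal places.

MPC = 0.9 (the slope of the consumption function)
C = 100 + 0.9(500) = 550, so APC = 550/500 = 1.10

APC = 1.10; MPC = 0.9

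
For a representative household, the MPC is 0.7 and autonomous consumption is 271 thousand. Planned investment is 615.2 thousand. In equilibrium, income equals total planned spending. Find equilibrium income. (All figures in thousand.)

Y = 2954

Y = C + I = 271 + 0.7Y + 615.2
Y − 0.7Y = 886.2
0.3Y = 886.2, so Y = 886.2/0.3 = 2954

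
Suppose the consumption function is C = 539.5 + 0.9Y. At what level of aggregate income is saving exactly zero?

Y = 5395

At break-even, C = Y: 539.5 + 0.9Y = Y
0.1Y = 539.5, so Y = 539.5/0.1 = 5395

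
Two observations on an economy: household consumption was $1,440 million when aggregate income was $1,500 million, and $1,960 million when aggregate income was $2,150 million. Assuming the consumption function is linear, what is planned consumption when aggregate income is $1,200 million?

C = 1200

MPC = (1960 − 1440)/(2150 − 1500) = 520/650 = 0.8
a = 1440 − 0.8(1500) = 1440 − 1200 = 240
C = 240 + 0.8(1200) = 240 + 960 = 1200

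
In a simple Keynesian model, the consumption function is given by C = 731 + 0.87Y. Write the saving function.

S = Y − C = Y − (731 + 0.87Y) = -731 + (1 − 0.87)Y

S = -731 + 0.13Y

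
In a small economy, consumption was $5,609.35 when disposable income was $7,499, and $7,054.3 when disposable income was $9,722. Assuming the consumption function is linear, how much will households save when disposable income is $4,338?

MPC = (7054.3 − 5609.35)/(9722 − 7499) = 1444.95/2223 = 0.65
a = 5609.35 − 0.65(7499) = 5609.35 − 4874.35 = 735
C = 735 + 0.65(4338) = 3554.7
S = 4338 − 3554.7 = 783.3

S = 783.3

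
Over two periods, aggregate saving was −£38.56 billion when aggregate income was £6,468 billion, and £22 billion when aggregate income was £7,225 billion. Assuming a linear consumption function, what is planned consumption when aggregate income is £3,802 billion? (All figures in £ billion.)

C = 4053.84

MPS = ΔS/ΔY = (22 − (-38.56))/(7225 − 6468) = 60.56/757 = 0.08
MPC = 1 − MPS = 0.92
Autonomous saving = -38.56 − 0.08(6468) = -556, so a = 556
C = 556 + 0.92(3802) = 556 + 3497.84 = 4053.84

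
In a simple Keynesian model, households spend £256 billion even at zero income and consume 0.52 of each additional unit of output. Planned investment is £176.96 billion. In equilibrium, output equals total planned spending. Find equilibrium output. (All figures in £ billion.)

Y = 902

Y = C + I = 256 + 0.52Y + 176.96
Y − 0.52Y = 432.96
0.48Y = 432.96, so Y = 432.96/0.48 = 902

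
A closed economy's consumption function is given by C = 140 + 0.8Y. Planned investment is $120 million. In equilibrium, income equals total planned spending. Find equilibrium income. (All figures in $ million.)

Y = C + I = 140 + 0.8Y + 120
Y − 0.8Y = 260
0.2Y = 260, so Y = 260/0.2 = 1300

Y = 1300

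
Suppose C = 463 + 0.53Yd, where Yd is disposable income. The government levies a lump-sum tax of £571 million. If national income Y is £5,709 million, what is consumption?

Yd = Y − T = 5709 − 571 = 5138
C = 463 + 0.53(5138) = 463 + 2723.14 = 3186.14

C = 3186.14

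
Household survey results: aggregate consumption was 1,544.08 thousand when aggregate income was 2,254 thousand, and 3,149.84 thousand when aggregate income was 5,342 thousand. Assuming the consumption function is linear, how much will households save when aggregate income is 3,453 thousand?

MPC = (3149.84 − 1544.08)/(5342 − 2254) = 1605.76/3088 = 0.52
a = 1544.08 − 0.52(2254) = 1544.08 − 1172.08 = 372
C = 372 + 0.52(3453) = 2167.56
S = 3453 − 2167.56 = 1285.44

S = 1285.44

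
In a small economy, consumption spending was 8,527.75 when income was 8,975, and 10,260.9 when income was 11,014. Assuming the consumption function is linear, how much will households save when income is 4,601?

S = -208.85

MPC = (10260.9 − 8527.75)/(11014 − 8975) = 1733.15/2039 = 0.85
a = 8527.75 − 0.85(8975) = 8527.75 − 7628.75 = 899
C = 899 + 0.85(4601) = 4809.85
S = 4601 − 4809.85 = -208.85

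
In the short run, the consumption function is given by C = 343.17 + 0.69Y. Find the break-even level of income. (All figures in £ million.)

At break-even, C = Y: 343.17 + 0.69Y = Y
0.31Y = 343.17, so Y = 343.17/0.31 = 1107

Y = 1107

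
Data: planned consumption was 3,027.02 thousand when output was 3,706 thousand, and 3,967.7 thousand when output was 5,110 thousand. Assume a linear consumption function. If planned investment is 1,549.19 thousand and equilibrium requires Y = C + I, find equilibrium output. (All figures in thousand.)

Y = 6343

MPC = (3967.7 − 3027.02)/(5110 − 3706) = 940.68/1404 = 0.67
a = 3027.02 − 0.67(3706) = 544
Equilibrium: Y = 544 + 0.67Y + 1549.19
0.33Y = 2093.19, so Y = 2093.19/0.33 = 6343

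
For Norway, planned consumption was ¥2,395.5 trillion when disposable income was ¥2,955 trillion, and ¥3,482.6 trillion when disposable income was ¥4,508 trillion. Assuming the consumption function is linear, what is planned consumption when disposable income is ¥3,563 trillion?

C = 2821.1

MPC = (3482.6 − 2395.5)/(4508 − 2955) = 1087.1/1553 = 0.7
a = 2395.5 − 0.7(2955) = 2395.5 − 2068.5 = 327
C = 327 + 0.7(3563) = 327 + 2494.1 = 2821.1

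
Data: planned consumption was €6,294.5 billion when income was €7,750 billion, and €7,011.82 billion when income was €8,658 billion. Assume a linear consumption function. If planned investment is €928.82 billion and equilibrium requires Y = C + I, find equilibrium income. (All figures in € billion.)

Y = 5242

MPC = (7011.82 − 6294.5)/(8658 − 7750) = 717.32/908 = 0.79
a = 6294.5 − 0.79(7750) = 172
Equilibrium: Y = 172 + 0.79Y + 928.82
0.21Y = 1100.82, so Y = 1100.82/0.21 = 5242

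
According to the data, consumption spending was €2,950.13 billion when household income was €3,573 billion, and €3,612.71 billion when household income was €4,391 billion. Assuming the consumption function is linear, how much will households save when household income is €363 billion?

MPC = (3612.71 − 2950.13)/(4391 − 3573) = 662.58/818 = 0.81
a = 2950.13 − 0.81(3573) = 2950.13 − 2894.13 = 56
C = 56 + 0.81(363) = 350.03
S = 363 − 350.03 = 12.97

S = 12.97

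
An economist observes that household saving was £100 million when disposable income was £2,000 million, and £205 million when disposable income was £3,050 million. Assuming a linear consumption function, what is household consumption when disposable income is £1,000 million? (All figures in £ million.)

C = 1000

MPS = ΔS/ΔY = (205 − 100)/(3050 − 2000) = 105/1050 = 0.1
MPC = 1 − MPS = 0.9
Autonomous saving = 100 − 0.1(2000) = -100, so a = 100
C = 100 + 0.9(1000) = 100 + 900 = 1000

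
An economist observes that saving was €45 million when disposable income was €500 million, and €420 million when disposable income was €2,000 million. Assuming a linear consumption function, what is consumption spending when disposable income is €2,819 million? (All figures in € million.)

C = 2194.25

MPS = ΔS/ΔY = (420 − 45)/(2000 − 500) = 375/1500 = 0.25
MPC = 1 − MPS = 0.75
Autonomous saving = 45 − 0.25(500) = -80, so a = 80
C = 80 + 0.75(2819) = 80 + 2114.25 = 2194.25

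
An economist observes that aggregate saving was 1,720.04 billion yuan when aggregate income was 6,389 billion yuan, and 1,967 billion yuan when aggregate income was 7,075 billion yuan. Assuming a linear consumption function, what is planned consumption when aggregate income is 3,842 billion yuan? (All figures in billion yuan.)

MPS = ΔS/ΔY = (1967 − 1720.04)/(7075 − 6389) = 246.96/686 = 0.36
MPC = 1 − MPS = 0.64
Autonomous saving = 1720.04 − 0.36(6389) = -580, so a = 580
C = 580 + 0.64(3842) = 580 + 2458.88 = 3038.88

C = 3038.88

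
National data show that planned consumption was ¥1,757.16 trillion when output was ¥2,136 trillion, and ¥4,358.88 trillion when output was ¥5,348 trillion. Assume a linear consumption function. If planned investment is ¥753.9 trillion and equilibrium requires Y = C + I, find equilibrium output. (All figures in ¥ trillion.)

MPC = (4358.88 − 1757.16)/(5348 − 2136) = 2601.72/3212 = 0.81
a = 1757.16 − 0.81(2136) = 27
Equilibrium: Y = 27 + 0.81Y + 753.9
0.19Y = 780.9, so Y = 780.9/0.19 = 4110

Y = 4110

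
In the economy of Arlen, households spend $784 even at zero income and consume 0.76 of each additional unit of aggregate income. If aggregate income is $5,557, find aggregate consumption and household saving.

C = 5007.32; S = 549.68

C = 784 + 0.76(5557) = 784 + 4223.32 = 5007.32
S = Y − C = 5557 − 5007.32 = 549.68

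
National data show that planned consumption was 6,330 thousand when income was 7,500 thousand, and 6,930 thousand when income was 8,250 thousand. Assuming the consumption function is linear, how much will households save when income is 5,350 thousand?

S = 740

MPC = (6930 − 6330)/(8250 − 7500) = 600/750 = 0.8
a = 6330 − 0.8(7500) = 6330 − 6000 = 330
C = 330 + 0.8(5350) = 4610
S = 5350 − 4610 = 740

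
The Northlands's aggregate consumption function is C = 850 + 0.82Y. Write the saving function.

S = Y − C = Y − (850 + 0.82Y) = -850 + (1 − 0.82)Y

S = -850 + 0.18Y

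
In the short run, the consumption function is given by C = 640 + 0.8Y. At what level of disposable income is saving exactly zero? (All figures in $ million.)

At break-even, C = Y: 640 + 0.8Y = Y
0.2Y = 640, so Y = 640/0.2 = 3200

Y = 3200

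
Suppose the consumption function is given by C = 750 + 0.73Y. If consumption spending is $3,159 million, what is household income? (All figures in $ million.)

Y = 3300

750 + 0.73Y = 3159
0.73Y = 2409, so Y = 2409/0.73 = 3300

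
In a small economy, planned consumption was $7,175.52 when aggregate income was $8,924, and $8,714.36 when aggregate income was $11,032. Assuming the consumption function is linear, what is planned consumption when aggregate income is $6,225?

MPC = (8714.36 − 7175.52)/(11032 − 8924) = 1538.84/2108 = 0.73
a = 7175.52 − 0.73(8924) = 7175.52 − 6514.52 = 661
C = 661 + 0.73(6225) = 661 + 4544.25 = 5205.25

C = 5205.25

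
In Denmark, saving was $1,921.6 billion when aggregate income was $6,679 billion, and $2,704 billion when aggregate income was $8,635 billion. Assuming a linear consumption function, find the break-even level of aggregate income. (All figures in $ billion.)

Y = 1875

MPS = ΔS/ΔY = (2704 − 1921.6)/(8635 − 6679) = 782.4/1956 = 0.4
MPC = 1 − MPS = 0.6
From S(6679) = 1921.6: −a + 0.4(6679) = 1921.6, so a = 2671.6 − 1921.6 = 750
Break-even (S = 0): Y = a/MPS = 750/0.4 = 1875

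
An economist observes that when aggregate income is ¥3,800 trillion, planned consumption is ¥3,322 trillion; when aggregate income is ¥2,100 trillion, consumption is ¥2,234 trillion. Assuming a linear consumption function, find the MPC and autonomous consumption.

MPC = ΔC/ΔY = (3322 − 2234)/(3800 − 2100) = 1088/1700 = 0.64
a = C − MPC·Y = 2234 − 0.64(2100) = 2234 − 1344 = 890

MPC = 0.64; a = 890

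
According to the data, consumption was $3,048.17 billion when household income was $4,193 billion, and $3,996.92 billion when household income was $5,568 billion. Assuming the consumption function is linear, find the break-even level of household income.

MPC = (3996.92 − 3048.17)/(5568 − 4193) = 948.75/1375 = 0.69
a = 3048.17 − 0.69(4193) = 3048.17 − 2893.17 = 155
Break-even: Y = a/(1−MPC) = 155/0.31 = 500

Y = 500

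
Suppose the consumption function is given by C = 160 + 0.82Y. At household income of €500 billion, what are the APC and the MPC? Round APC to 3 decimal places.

MPC = 0.82 (the slope of the consumption function)
C = 160 + 0.82(500) = 570, so APC = 570/500 = 1.140

APC = 1.140; MPC = 0.82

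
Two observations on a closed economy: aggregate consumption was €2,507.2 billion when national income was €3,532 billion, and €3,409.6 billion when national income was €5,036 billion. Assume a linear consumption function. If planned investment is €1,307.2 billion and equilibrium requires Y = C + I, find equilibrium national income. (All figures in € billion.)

Y = 4238

MPC = (3409.6 − 2507.2)/(5036 − 3532) = 902.4/1504 = 0.6
a = 2507.2 − 0.6(3532) = 388
Equilibrium: Y = 388 + 0.6Y + 1307.2
0.4Y = 1695.2, so Y = 1695.2/0.4 = 4238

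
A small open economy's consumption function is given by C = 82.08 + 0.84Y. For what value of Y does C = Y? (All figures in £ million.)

At break-even, C = Y: 82.08 + 0.84Y = Y
0.16Y = 82.08, so Y = 82.08/0.16 = 513

Y = 513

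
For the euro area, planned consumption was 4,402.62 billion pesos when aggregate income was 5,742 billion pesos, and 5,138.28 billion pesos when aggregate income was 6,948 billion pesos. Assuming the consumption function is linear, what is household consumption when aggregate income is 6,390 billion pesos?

C = 4797.9

MPC = (5138.28 − 4402.62)/(6948 − 5742) = 735.66/1206 = 0.61
a = 4402.62 − 0.61(5742) = 4402.62 − 3502.62 = 900
C = 900 + 0.61(6390) = 900 + 3897.9 = 4797.9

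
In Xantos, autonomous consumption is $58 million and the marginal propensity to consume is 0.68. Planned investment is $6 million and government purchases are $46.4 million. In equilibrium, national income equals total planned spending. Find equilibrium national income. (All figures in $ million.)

Y = C + I + G = 58 + 0.68Y + 6 + 46.4
Y − 0.68Y = 110.4
0.32Y = 110.4, so Y = 110.4/0.32 = 345

Y = 345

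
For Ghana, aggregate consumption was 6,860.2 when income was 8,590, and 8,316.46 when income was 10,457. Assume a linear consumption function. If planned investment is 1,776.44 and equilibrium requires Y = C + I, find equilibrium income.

Y = 8802

MPC = (8316.46 − 6860.2)/(10457 − 8590) = 1456.26/1867 = 0.78
a = 6860.2 − 0.78(8590) = 160
Equilibrium: Y = 160 + 0.78Y + 1776.44
0.22Y = 1936.44, so Y = 1936.44/0.22 = 8802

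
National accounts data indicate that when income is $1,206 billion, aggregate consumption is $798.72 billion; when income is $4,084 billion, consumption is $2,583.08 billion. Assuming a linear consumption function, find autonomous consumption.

a = 51

MPC = ΔC/ΔY = (2583.08 − 798.72)/(4084 − 1206) = 1784.36/2878 = 0.62
a = C − MPC·Y = 798.72 − 0.62(1206) = 798.72 − 747.72 = 51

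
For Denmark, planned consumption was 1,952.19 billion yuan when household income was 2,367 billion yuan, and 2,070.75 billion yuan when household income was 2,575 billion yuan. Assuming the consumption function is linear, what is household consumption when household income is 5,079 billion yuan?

C = 3498.03

MPC = (2070.75 − 1952.19)/(2575 − 2367) = 118.56/208 = 0.57
a = 1952.19 − 0.57(2367) = 1952.19 − 1349.19 = 603
C = 603 + 0.57(5079) = 603 + 2895.03 = 3498.03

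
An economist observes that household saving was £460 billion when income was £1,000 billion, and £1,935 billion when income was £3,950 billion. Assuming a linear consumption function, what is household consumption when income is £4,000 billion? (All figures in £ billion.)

C = 2040

MPS = ΔS/ΔY = (1935 − 460)/(3950 − 1000) = 1475/2950 = 0.5
MPC = 1 − MPS = 0.5
Autonomous saving = 460 − 0.5(1000) = -40, so a = 40
C = 40 + 0.5(4000) = 40 + 2000 = 2040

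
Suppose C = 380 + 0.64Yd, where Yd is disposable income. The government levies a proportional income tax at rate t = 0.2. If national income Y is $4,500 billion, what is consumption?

C = 2684

Yd = (1 − 0.2)(4500) = 0.8(4500) = 3600
C = 380 + 0.64(3600) = 380 + 2304 = 2684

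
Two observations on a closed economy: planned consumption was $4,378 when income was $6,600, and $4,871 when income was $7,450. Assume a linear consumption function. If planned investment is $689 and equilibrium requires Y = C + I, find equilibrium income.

Y = 2950

MPC = (4871 − 4378)/(7450 − 6600) = 493/850 = 0.58
a = 4378 − 0.58(6600) = 550
Equilibrium: Y = 550 + 0.58Y + 689
0.42Y = 1239, so Y = 1239/0.42 = 2950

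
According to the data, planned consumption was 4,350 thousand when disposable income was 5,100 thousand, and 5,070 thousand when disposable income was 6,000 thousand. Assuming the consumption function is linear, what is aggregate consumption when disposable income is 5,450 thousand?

C = 4630

MPC = (5070 − 4350)/(6000 − 5100) = 720/900 = 0.8
a = 4350 − 0.8(5100) = 4350 − 4080 = 270
C = 270 + 0.8(5450) = 270 + 4360 = 4630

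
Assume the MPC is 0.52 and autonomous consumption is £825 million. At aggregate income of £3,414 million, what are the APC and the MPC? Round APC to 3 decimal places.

APC = 0.762; MPC = 0.52

MPC = 0.52 (the slope of the consumption function)
C = 825 + 0.52(3414) = 2600.28, so APC = 2600.28/3414 = 0.762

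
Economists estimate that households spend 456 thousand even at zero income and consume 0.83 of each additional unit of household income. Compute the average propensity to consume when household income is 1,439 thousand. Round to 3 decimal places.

APC = 1.147

C = 456 + 0.83(1439) = 1650.37
APC = C/Y = 1650.37/1439 = 1.147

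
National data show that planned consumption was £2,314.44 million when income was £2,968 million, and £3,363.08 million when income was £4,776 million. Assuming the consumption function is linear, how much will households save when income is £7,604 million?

S = 2600.68

MPC = (3363.08 − 2314.44)/(4776 − 2968) = 1048.64/1808 = 0.58
a = 2314.44 − 0.58(2968) = 2314.44 − 1721.44 = 593
C = 593 + 0.58(7604) = 5003.32
S = 7604 − 5003.32 = 2600.68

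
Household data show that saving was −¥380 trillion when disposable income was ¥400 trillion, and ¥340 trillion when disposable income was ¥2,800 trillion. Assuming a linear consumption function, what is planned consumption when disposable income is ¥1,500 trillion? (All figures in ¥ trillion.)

C = 1550

MPS = ΔS/ΔY = (340 − (-380))/(2800 − 400) = 720/2400 = 0.3
MPC = 1 − MPS = 0.7
Autonomous saving = -380 − 0.3(400) = -500, so a = 500
C = 500 + 0.7(1500) = 500 + 1050 = 1550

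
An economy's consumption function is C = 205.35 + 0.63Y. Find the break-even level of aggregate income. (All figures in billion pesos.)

At break-even, C = Y: 205.35 + 0.63Y = Y
0.37Y = 205.35, so Y = 205.35/0.37 = 555

Y = 555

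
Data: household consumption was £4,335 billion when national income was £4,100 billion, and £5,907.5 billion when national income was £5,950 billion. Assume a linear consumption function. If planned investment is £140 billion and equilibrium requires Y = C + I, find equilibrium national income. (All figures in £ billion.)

Y = 6600

MPC = (5907.5 − 4335)/(5950 − 4100) = 1572.5/1850 = 0.85
a = 4335 − 0.85(4100) = 850
Equilibrium: Y = 850 + 0.85Y + 140
0.15Y = 990, so Y = 990/0.15 = 6600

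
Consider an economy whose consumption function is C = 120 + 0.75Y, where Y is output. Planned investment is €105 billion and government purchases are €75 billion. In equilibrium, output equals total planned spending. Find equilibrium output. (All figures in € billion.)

Y = 1200

Y = C + I + G = 120 + 0.75Y + 105 + 75
Y − 0.75Y = 300
0.25Y = 300, so Y = 300/0.25 = 1200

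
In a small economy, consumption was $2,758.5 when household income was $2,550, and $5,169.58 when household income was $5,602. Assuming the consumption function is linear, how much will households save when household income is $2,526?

S = -213.54

MPC = (5169.58 − 2758.5)/(5602 − 2550) = 2411.08/3052 = 0.79
a = 2758.5 − 0.79(2550) = 2758.5 − 2014.5 = 744
C = 744 + 0.79(2526) = 2739.54
S = 2526 − 2739.54 = -213.54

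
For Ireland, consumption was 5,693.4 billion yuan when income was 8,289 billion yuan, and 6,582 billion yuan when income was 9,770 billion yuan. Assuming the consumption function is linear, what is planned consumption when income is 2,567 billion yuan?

MPC = (6582 − 5693.4)/(9770 − 8289) = 888.6/1481 = 0.6
a = 5693.4 − 0.6(8289) = 5693.4 − 4973.4 = 720
C = 720 + 0.6(2567) = 720 + 1540.2 = 2260.2

C = 2260.2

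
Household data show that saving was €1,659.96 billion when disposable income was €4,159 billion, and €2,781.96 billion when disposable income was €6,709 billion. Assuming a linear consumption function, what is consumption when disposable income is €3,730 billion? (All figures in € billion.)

C = 2258.8

MPS = ΔS/ΔY = (2781.96 − 1659.96)/(6709 − 4159) = 1122/2550 = 0.44
MPC = 1 − MPS = 0.56
Autonomous saving = 1659.96 − 0.44(4159) = -170, so a = 170
C = 170 + 0.56(3730) = 170 + 2088.8 = 2258.8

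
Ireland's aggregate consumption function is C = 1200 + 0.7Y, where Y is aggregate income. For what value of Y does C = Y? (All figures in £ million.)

Y = 4000

At break-even, C = Y: 1200 + 0.7Y = Y
0.3Y = 1200, so Y = 1200/0.3 = 4000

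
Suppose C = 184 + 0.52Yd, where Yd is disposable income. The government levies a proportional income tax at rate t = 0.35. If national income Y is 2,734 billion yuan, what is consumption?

Yd = (1 − 0.35)(2734) = 0.65(2734) = 1777.1
C = 184 + 0.52(1777.1) = 184 + 924.092 = 1108.092

C = 1108.092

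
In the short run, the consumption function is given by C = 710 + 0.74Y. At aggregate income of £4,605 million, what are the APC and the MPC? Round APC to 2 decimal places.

MPC = 0.74 (the slope of the consumption function)
C = 710 + 0.74(4605) = 4117.7, so APC = 4117.7/4605 = 0.89

APC = 0.89; MPC = 0.74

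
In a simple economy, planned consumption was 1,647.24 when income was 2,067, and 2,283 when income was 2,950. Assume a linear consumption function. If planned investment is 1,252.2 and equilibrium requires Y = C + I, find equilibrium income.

Y = 5040

MPC = (2283 − 1647.24)/(2950 − 2067) = 635.76/883 = 0.72
a = 1647.24 − 0.72(2067) = 159
Equilibrium: Y = 159 + 0.72Y + 1252.2
0.28Y = 1411.2, so Y = 1411.2/0.28 = 5040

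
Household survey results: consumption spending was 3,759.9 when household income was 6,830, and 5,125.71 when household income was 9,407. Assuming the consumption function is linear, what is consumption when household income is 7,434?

MPC = (5125.71 − 3759.9)/(9407 − 6830) = 1365.81/2577 = 0.53
a = 3759.9 − 0.53(6830) = 3759.9 − 3619.9 = 140
C = 140 + 0.53(7434) = 140 + 3940.02 = 4080.02

C = 4080.02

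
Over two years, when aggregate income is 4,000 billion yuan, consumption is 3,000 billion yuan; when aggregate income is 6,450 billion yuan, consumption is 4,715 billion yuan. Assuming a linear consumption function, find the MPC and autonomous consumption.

MPC = ΔC/ΔY = (4715 − 3000)/(6450 − 4000) = 1715/2450 = 0.7
a = C − MPC·Y = 3000 − 0.7(4000) = 3000 − 2800 = 200

MPC = 0.7; a = 200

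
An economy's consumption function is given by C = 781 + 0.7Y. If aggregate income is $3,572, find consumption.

C = 781 + 0.7(3572) = 781 + 2500.4 = 3281.4

C = 3281.4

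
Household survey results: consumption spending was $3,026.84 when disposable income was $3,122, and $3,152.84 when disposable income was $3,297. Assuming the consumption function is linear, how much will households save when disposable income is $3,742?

S = 268.76

MPC = (3152.84 − 3026.84)/(3297 − 3122) = 126/175 = 0.72
a = 3026.84 − 0.72(3122) = 3026.84 − 2247.84 = 779
C = 779 + 0.72(3742) = 3473.24
S = 3742 − 3473.24 = 268.76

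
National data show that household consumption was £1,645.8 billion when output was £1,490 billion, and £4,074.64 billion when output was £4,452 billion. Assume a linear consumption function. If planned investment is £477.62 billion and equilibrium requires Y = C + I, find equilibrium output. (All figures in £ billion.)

MPC = (4074.64 − 1645.8)/(4452 − 1490) = 2428.84/2962 = 0.82
a = 1645.8 − 0.82(1490) = 424
Equilibrium: Y = 424 + 0.82Y + 477.62
0.18Y = 901.62, so Y = 901.62/0.18 = 5009

Y = 5009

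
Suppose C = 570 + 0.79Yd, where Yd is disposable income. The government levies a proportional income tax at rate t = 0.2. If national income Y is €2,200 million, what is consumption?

Yd = (1 − 0.2)(2200) = 0.8(2200) = 1760
C = 570 + 0.79(1760) = 570 + 1390.4 = 1960.4

C = 1960.4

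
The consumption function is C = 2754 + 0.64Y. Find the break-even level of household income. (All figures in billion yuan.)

At break-even, C = Y: 2754 + 0.64Y = Y
0.36Y = 2754, so Y = 2754/0.36 = 7650

Y = 7650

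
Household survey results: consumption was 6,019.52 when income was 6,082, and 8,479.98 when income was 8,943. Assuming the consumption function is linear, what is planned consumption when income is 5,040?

MPC = (8479.98 − 6019.52)/(8943 − 6082) = 2460.46/2861 = 0.86
a = 6019.52 − 0.86(6082) = 6019.52 − 5230.52 = 789
C = 789 + 0.86(5040) = 789 + 4334.4 = 5123.4

C = 5123.4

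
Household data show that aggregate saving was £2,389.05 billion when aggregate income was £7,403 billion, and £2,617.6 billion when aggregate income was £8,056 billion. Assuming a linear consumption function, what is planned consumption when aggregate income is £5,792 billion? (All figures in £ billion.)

C = 3966.8

MPS = ΔS/ΔY = (2617.6 − 2389.05)/(8056 − 7403) = 228.55/653 = 0.35
MPC = 1 − MPS = 0.65
Autonomous saving = 2389.05 − 0.35(7403) = -202, so a = 202
C = 202 + 0.65(5792) = 202 + 3764.8 = 3966.8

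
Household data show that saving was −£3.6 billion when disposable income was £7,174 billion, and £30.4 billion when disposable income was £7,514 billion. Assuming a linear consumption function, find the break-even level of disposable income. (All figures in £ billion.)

Y = 7210

MPS = ΔS/ΔY = (30.4 − (-3.6))/(7514 − 7174) = 34/340 = 0.1
MPC = 1 − MPS = 0.9
From S(7174) = -3.6: −a + 0.1(7174) = -3.6, so a = 717.4 − (-3.6) = 721
Break-even (S = 0): Y = a/MPS = 721/0.1 = 7210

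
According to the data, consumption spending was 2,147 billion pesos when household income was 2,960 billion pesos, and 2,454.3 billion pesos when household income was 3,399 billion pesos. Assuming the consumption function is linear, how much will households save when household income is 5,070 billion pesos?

S = 1446

MPC = (2454.3 − 2147)/(3399 − 2960) = 307.3/439 = 0.7
a = 2147 − 0.7(2960) = 2147 − 2072 = 75
C = 75 + 0.7(5070) = 3624
S = 5070 − 3624 = 1446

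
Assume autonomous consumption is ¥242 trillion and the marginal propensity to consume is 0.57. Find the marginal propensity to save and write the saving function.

MPS = 0.43; S = -242 + 0.43Y

MPS = 1 − MPC = 1 − 0.57 = 0.43
S = Y − C = -242 + 0.43Y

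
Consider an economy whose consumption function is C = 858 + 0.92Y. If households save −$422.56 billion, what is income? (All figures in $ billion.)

Y = 5443

S = Y − C = -858 + 0.08Y
-858 + 0.08Y = -422.56, so 0.08Y = 435.44 and Y = 5443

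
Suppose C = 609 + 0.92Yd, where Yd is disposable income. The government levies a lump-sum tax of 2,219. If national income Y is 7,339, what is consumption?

C = 5319.4

Yd = Y − T = 7339 − 2219 = 5120
C = 609 + 0.92(5120) = 609 + 4710.4 = 5319.4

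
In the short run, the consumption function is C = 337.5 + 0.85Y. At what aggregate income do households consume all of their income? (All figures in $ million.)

At break-even, C = Y: 337.5 + 0.85Y = Y
0.15Y = 337.5, so Y = 337.5/0.15 = 2250

Y = 2250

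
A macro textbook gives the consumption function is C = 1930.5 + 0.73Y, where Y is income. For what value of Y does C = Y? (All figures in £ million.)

Y = 7150

At break-even, C = Y: 1930.5 + 0.73Y = Y
0.27Y = 1930.5, so Y = 1930.5/0.27 = 7150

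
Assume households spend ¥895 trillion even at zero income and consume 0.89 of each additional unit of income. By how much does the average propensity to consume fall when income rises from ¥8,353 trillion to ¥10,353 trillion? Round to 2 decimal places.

At Y = 8353: C = 895 + 0.89(8353) = 8329.17, APC = 8329.17/8353 = 0.997
At Y = 10353: C = 10109.17, APC = 10109.17/10353 = 0.976
Fall in APC = 0.997 − 0.976 = 0.021 ≈ 0.02

ΔAPC = 0.02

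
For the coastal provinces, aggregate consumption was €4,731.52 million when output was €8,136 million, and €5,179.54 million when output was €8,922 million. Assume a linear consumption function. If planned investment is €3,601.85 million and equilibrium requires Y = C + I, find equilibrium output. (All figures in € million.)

Y = 8595

MPC = (5179.54 − 4731.52)/(8922 − 8136) = 448.02/786 = 0.57
a = 4731.52 − 0.57(8136) = 94
Equilibrium: Y = 94 + 0.57Y + 3601.85
0.43Y = 3695.85, so Y = 3695.85/0.43 = 8595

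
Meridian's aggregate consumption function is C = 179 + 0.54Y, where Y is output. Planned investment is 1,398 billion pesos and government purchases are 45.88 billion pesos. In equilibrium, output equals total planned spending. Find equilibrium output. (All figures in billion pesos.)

Y = 3528

Y = C + I + G = 179 + 0.54Y + 1398 + 45.88
Y − 0.54Y = 1622.88
0.46Y = 1622.88, so Y = 1622.88/0.46 = 3528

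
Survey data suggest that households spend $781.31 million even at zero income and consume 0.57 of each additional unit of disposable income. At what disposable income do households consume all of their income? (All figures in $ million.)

Y = 1817

At break-even, C = Y: 781.31 + 0.57Y = Y
0.43Y = 781.31, so Y = 781.31/0.43 = 1817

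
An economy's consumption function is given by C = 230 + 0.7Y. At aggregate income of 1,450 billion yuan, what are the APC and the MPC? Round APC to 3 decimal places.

MPC = 0.7 (the slope of the consumption function)
C = 230 + 0.7(1450) = 1245, so APC = 1245/1450 = 0.859

APC = 0.859; MPC = 0.7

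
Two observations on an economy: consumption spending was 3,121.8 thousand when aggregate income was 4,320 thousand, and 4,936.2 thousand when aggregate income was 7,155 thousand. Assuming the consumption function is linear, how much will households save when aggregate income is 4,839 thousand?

MPC = (4936.2 − 3121.8)/(7155 − 4320) = 1814.4/2835 = 0.64
a = 3121.8 − 0.64(4320) = 3121.8 − 2764.8 = 357
C = 357 + 0.64(4839) = 3453.96
S = 4839 − 3453.96 = 1385.04

S = 1385.04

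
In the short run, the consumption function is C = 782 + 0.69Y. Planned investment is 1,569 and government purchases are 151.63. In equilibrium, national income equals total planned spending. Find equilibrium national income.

Y = 8073

Y = C + I + G = 782 + 0.69Y + 1569 + 151.63
Y − 0.69Y = 2502.63
0.31Y = 2502.63, so Y = 2502.63/0.31 = 8073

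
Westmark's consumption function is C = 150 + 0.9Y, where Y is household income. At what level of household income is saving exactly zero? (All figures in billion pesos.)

Y = 1500

At break-even, C = Y: 150 + 0.9Y = Y
0.1Y = 150, so Y = 150/0.1 = 1500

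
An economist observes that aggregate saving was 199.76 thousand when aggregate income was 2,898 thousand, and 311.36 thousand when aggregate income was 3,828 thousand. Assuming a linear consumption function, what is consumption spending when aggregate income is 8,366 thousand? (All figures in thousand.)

C = 7510.08

MPS = ΔS/ΔY = (311.36 − 199.76)/(3828 − 2898) = 111.6/930 = 0.12
MPC = 1 − MPS = 0.88
Autonomous saving = 199.76 − 0.12(2898) = -148, so a = 148
C = 148 + 0.88(8366) = 148 + 7362.08 = 7510.08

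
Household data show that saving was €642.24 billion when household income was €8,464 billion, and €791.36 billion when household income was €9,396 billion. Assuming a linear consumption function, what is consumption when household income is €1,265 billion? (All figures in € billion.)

MPS = ΔS/ΔY = (791.36 − 642.24)/(9396 − 8464) = 149.12/932 = 0.16
MPC = 1 − MPS = 0.84
Autonomous saving = 642.24 − 0.16(8464) = -712, so a = 712
C = 712 + 0.84(1265) = 712 + 1062.6 = 1774.6

C = 1774.6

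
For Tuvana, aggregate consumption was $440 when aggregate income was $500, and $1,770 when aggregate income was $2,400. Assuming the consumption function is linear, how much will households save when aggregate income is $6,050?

S = 1725

MPC = (1770 − 440)/(2400 − 500) = 1330/1900 = 0.7
a = 440 − 0.7(500) = 440 − 350 = 90
C = 90 + 0.7(6050) = 4325
S = 6050 − 4325 = 1725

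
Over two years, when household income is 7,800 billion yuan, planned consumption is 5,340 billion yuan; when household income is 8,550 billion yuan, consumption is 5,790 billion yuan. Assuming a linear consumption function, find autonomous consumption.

a = 660

MPC = ΔC/ΔY = (5790 − 5340)/(8550 − 7800) = 450/750 = 0.6
a = C − MPC·Y = 5340 − 0.6(7800) = 5340 − 4680 = 660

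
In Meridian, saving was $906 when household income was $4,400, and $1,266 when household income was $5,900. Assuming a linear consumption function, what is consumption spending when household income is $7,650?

MPS = ΔS/ΔY = (1266 − 906)/(5900 − 4400) = 360/1500 = 0.24
MPC = 1 − MPS = 0.76
Autonomous saving = 906 − 0.24(4400) = -150, so a = 150
C = 150 + 0.76(7650) = 150 + 5814 = 5964

C = 5964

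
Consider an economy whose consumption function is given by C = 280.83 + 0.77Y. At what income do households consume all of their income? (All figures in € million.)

At break-even, C = Y: 280.83 + 0.77Y = Y
0.23Y = 280.83, so Y = 280.83/0.23 = 1221

Y = 1221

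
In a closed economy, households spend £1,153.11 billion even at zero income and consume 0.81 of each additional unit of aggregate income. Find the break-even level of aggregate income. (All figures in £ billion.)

Y = 6069

At break-even, C = Y: 1153.11 + 0.81Y = Y
0.19Y = 1153.11, so Y = 1153.11/0.19 = 6069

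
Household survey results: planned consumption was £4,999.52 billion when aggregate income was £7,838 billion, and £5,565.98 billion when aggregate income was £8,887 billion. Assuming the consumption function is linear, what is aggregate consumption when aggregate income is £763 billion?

C = 1179.02

MPC = (5565.98 − 4999.52)/(8887 − 7838) = 566.46/1049 = 0.54
a = 4999.52 − 0.54(7838) = 4999.52 − 4232.52 = 767
C = 767 + 0.54(763) = 767 + 412.02 = 1179.02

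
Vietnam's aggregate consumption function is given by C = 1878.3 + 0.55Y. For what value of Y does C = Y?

At break-even, C = Y: 1878.3 + 0.55Y = Y
0.45Y = 1878.3, so Y = 1878.3/0.45 = 4174

Y = 4174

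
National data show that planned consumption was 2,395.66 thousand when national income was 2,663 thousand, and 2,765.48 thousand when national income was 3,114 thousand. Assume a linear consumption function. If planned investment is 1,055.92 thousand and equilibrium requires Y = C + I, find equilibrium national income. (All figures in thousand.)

MPC = (2765.48 − 2395.66)/(3114 − 2663) = 369.82/451 = 0.82
a = 2395.66 − 0.82(2663) = 212
Equilibrium: Y = 212 + 0.82Y + 1055.92
0.18Y = 1267.92, so Y = 1267.92/0.18 = 7044

Y = 7044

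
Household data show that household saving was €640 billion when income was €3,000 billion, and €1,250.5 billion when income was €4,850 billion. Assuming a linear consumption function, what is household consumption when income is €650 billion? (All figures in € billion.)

MPS = ΔS/ΔY = (1250.5 − 640)/(4850 − 3000) = 610.5/1850 = 0.33
MPC = 1 − MPS = 0.67
Autonomous saving = 640 − 0.33(3000) = -350, so a = 350
C = 350 + 0.67(650) = 350 + 435.5 = 785.5

C = 785.5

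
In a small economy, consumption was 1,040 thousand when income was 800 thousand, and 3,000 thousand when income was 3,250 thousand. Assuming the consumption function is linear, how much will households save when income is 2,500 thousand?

S = 100

MPC = (3000 − 1040)/(3250 − 800) = 1960/2450 = 0.8
a = 1040 − 0.8(800) = 1040 − 640 = 400
C = 400 + 0.8(2500) = 2400
S = 2500 − 2400 = 100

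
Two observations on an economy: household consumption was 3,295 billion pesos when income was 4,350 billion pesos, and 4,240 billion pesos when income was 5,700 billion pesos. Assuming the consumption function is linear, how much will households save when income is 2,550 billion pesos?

S = 515

MPC = (4240 − 3295)/(5700 − 4350) = 945/1350 = 0.7
a = 3295 − 0.7(4350) = 3295 − 3045 = 250
C = 250 + 0.7(2550) = 2035
S = 2550 − 2035 = 515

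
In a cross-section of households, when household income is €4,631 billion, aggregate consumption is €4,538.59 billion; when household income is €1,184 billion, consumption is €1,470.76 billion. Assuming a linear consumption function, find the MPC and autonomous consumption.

MPC = ΔC/ΔY = (4538.59 − 1470.76)/(4631 − 1184) = 3067.83/3447 = 0.89
a = C − MPC·Y = 1470.76 − 0.89(1184) = 1470.76 − 1053.76 = 417

MPC = 0.89; a = 417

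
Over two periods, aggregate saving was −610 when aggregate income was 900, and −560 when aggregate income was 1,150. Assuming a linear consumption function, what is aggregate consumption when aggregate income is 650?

MPS = ΔS/ΔY = (-560 − (-610))/(1150 − 900) = 50/250 = 0.2
MPC = 1 − MPS = 0.8
Autonomous saving = -610 − 0.2(900) = -790, so a = 790
C = 790 + 0.8(650) = 790 + 520 = 1310

C = 1310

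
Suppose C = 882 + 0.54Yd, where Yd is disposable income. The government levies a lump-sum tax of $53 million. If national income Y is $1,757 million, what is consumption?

Yd = Y − T = 1757 − 53 = 1704
C = 882 + 0.54(1704) = 882 + 920.16 = 1802.16

C = 1802.16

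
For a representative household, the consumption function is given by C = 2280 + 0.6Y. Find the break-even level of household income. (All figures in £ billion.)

At break-even, C = Y: 2280 + 0.6Y = Y
0.4Y = 2280, so Y = 2280/0.4 = 5700

Y = 5700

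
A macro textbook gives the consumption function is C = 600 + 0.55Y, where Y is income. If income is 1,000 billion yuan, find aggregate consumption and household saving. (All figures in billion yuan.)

C = 1150; S = -150

C = 600 + 0.55(1000) = 600 + 550 = 1150
S = Y − C = 1000 − 1150 = -150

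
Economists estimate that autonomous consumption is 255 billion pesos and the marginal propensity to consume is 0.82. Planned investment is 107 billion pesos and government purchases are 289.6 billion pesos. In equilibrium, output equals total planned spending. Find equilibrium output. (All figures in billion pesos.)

Y = C + I + G = 255 + 0.82Y + 107 + 289.6
Y − 0.82Y = 651.6
0.18Y = 651.6, so Y = 651.6/0.18 = 3620

Y = 3620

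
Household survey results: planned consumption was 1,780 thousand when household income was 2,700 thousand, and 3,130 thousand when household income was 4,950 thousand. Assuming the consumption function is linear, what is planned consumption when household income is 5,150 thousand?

MPC = (3130 − 1780)/(4950 − 2700) = 1350/2250 = 0.6
a = 1780 − 0.6(2700) = 1780 − 1620 = 160
C = 160 + 0.6(5150) = 160 + 3090 = 3250

C = 3250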